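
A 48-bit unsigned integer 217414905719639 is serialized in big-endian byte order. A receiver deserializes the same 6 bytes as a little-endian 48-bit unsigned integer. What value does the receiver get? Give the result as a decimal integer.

217414905719639 in 48-bit hexadecimal is 0xC5BCDA396B57.
Stored big-endian, the bytes at ascending addresses are C5 BC DA 39 6B 57.
Read back as little-endian, the first byte is least significant, giving 0x576B39DABCC5.
0x576B39DABCC5 = 96118043753669.

96118043753669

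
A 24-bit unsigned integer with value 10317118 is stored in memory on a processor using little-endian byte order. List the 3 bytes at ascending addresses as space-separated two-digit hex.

10317118 in hexadecimal, padded to 24 bits, is 0x9D6D3E.
Split into bytes (most-significant first): 9D 6D 3E.
In little-endian order the low byte comes first in memory.
So at ascending addresses the bytes are 3E 6D 9D.

3E 6D 9D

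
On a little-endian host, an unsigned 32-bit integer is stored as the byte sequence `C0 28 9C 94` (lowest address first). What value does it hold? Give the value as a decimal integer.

2493262016

Little-endian stores the least-significant byte at the lowest address.
Reassemble most-significant byte first: 94 9C 28 C0 → 0x949C28C0.
0x949C28C0 = 2493262016.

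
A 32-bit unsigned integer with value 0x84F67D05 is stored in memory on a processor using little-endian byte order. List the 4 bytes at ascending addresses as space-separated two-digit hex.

05 7D F6 84

Split into bytes (most-significant first): 84 F6 7D 05.
In little-endian order the low byte comes first in memory.
So at ascending addresses the bytes are 05 7D F6 84.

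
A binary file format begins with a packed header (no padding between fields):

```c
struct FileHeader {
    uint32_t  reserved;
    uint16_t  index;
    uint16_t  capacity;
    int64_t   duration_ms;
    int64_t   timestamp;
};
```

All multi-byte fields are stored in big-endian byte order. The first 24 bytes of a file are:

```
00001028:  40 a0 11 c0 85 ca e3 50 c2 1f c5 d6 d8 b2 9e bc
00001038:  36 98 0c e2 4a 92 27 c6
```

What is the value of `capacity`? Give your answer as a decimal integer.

58192

`capacity` follows `reserved` (4 B), `index` (2 B), so it starts at offset 4 + 2 = 6 and occupies 2 bytes.
Bytes at offsets 6..7: E3 50.
Big-endian: lowest address holds the most-significant byte.
The bytes are already most-significant first: 0xE350.
0xE350 = 58192.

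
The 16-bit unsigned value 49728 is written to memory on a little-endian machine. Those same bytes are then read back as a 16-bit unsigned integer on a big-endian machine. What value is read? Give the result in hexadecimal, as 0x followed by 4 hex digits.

0x40C2

49728 in 16-bit hexadecimal is 0xC240.
Stored little-endian, the bytes at ascending addresses are 40 C2.
Read back as big-endian, the last byte is least significant, giving 0x40C2.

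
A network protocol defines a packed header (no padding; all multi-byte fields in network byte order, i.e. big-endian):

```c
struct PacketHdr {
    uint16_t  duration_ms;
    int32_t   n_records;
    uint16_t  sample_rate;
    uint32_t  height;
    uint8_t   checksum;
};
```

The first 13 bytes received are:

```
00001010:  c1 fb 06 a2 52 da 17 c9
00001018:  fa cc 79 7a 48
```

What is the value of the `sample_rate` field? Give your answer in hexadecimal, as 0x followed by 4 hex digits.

0x17C9

`sample_rate` follows `duration_ms` (2 B), `n_records` (4 B), so it starts at offset 2 + 4 = 6 and occupies 2 bytes.
Bytes at offsets 6..7: 17 C9.
In big-endian order the high byte comes first in memory.
The bytes are already most-significant first: 0x17C9.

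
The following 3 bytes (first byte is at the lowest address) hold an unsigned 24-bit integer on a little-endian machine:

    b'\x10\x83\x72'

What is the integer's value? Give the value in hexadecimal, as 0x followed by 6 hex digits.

0x728310

Little-endian stores the least-significant byte at the lowest address.
Reassemble most-significant byte first: 72 83 10 → 0x728310.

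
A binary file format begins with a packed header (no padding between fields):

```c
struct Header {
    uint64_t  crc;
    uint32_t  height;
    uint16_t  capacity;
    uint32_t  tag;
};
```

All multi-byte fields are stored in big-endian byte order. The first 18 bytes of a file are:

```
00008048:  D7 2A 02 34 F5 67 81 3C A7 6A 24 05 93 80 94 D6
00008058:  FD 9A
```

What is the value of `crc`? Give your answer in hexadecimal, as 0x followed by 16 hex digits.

`crc` is the first field, at byte offset 0, occupying 8 bytes.
Bytes at offsets 0..7: D7 2A 02 34 F5 67 81 3C.
In big-endian order the high byte comes first in memory.
The bytes are already most-significant first: 0xD72A0234F567813C.

0xD72A0234F567813C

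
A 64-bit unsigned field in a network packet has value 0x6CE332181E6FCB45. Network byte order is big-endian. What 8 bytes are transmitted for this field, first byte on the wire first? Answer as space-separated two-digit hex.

6C E3 32 18 1E 6F CB 45

Split into bytes (most-significant first): 6C E3 32 18 1E 6F CB 45.
In big-endian order the high byte comes first in memory.
So the memory order matches the most-significant-first order: 6C E3 32 18 1E 6F CB 45.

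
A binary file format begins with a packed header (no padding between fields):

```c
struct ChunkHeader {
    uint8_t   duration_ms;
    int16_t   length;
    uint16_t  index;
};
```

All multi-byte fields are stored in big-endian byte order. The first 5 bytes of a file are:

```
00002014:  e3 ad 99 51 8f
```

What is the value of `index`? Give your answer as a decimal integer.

20879

`index` follows `duration_ms` (1 B), `length` (2 B), so it starts at offset 1 + 2 = 3 and occupies 2 bytes.
Bytes at offsets 3..4: 51 8F.
Big-endian: lowest address holds the most-significant byte.
The bytes are already most-significant first: 0x518F.
0x518F = 20879.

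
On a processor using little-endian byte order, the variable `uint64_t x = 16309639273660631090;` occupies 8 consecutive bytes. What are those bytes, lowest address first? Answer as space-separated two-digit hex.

32 48 4D D9 81 7A 57 E2

16309639273660631090 in hexadecimal, padded to 64 bits, is 0xE2577A81D94D4832.
Split into bytes (most-significant first): E2 57 7A 81 D9 4D 48 32.
Little-endian: lowest address holds the least-significant byte.
So at ascending addresses the bytes are 32 48 4D D9 81 7A 57 E2.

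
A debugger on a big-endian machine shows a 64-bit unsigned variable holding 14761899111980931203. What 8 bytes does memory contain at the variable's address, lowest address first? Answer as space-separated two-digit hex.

CC DC CD 07 CB C7 18 83

14761899111980931203 in hexadecimal, padded to 64 bits, is 0xCCDCCD07CBC71883.
Split into bytes (most-significant first): CC DC CD 07 CB C7 18 83.
Big-endian: lowest address holds the most-significant byte.
So the memory order matches the most-significant-first order: CC DC CD 07 CB C7 18 83.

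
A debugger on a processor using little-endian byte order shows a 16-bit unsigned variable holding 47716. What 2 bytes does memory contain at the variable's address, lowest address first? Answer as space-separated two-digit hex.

47716 in hexadecimal, padded to 16 bits, is 0xBA64.
Split into bytes (most-significant first): BA 64.
In little-endian order the low byte comes first in memory.
So at ascending addresses the bytes are 64 BA.

64 BA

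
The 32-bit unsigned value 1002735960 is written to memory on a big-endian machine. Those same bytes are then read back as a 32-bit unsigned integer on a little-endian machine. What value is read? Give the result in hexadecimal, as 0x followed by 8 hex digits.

1002735960 in 32-bit hexadecimal is 0x3BC48958.
Stored big-endian, the bytes at ascending addresses are 3B C4 89 58.
Read back as little-endian, the first byte is least significant, giving 0x5889C43B.

0x5889C43B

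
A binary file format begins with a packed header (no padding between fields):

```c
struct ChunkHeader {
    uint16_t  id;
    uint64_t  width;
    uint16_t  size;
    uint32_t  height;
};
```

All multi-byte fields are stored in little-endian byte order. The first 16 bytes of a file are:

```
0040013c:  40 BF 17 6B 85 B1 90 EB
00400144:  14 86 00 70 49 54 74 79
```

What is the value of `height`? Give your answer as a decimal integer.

2037666889

`height` follows `id` (2 B), `width` (8 B), `size` (2 B), so it starts at offset 2 + 8 + 2 = 12 and occupies 4 bytes.
Bytes at offsets 12..15: 49 54 74 79.
In little-endian order the low byte comes first in memory.
Reassemble most-significant byte first: 79 74 54 49 → 0x79745449.
0x79745449 = 2037666889.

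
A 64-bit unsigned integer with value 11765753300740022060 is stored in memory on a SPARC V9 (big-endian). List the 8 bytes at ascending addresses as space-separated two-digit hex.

A3 48 5A 4A 15 7D 1F 2C

11765753300740022060 in hexadecimal, padded to 64 bits, is 0xA3485A4A157D1F2C.
Split into bytes (most-significant first): A3 48 5A 4A 15 7D 1F 2C.
Big-endian: lowest address holds the most-significant byte.
So the memory order matches the most-significant-first order: A3 48 5A 4A 15 7D 1F 2C.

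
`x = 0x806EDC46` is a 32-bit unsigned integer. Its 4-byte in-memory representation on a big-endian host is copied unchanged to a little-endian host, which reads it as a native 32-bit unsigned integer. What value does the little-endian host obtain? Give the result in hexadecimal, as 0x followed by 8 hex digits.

Stored big-endian, the bytes at ascending addresses are 80 6E DC 46.
Read back as little-endian, the first byte is least significant, giving 0x46DC6E80.

0x46DC6E80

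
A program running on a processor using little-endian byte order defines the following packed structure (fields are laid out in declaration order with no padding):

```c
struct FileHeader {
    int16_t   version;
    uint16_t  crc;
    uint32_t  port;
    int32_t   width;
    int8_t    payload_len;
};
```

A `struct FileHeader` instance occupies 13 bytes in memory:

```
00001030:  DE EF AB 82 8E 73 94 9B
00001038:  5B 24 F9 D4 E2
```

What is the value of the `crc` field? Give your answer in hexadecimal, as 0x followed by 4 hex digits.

0x82AB

`crc` follows `version` (2 bytes), so it starts at byte offset 2 and occupies 2 bytes.
Bytes at offsets 2..3: AB 82.
Little-endian stores the least-significant byte at the lowest address.
Reassemble most-significant byte first: 82 AB → 0x82AB.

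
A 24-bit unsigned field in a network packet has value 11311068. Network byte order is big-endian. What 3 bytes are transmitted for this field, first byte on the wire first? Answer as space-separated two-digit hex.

AC 97 DC

11311068 in hexadecimal, padded to 24 bits, is 0xAC97DC.
Split into bytes (most-significant first): AC 97 DC.
In big-endian order the high byte comes first in memory.
So the memory order matches the most-significant-first order: AC 97 DC.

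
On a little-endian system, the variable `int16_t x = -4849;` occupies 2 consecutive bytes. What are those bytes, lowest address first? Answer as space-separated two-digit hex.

Two's complement of -4849 in 16 bits: 4849 = 0x12F1; invert → 0xED0E; add 1 → 0xED0F.
Split into bytes (most-significant first): ED 0F.
Little-endian: lowest address holds the least-significant byte.
So at ascending addresses the bytes are 0F ED.

0F ED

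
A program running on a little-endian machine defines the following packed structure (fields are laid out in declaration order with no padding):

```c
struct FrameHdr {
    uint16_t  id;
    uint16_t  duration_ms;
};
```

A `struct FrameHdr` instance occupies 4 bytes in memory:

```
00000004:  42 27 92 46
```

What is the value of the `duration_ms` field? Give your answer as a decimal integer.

18066

`duration_ms` follows `id` (2 bytes), so it starts at byte offset 2 and occupies 2 bytes.
Bytes at offsets 2..3: 92 46.
In little-endian order the low byte comes first in memory.
Reassemble most-significant byte first: 46 92 → 0x4692.
0x4692 = 18066.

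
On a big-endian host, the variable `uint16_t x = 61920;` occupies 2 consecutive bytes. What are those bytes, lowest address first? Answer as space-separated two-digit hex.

F1 E0

61920 in hexadecimal, padded to 16 bits, is 0xF1E0.
Split into bytes (most-significant first): F1 E0.
In big-endian order the high byte comes first in memory.
So the memory order matches the most-significant-first order: F1 E0.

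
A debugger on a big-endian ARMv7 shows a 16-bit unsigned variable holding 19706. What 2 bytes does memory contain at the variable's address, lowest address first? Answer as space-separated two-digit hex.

19706 in hexadecimal, padded to 16 bits, is 0x4CFA.
Split into bytes (most-significant first): 4C FA.
Big-endian stores the most-significant byte at the lowest address.
So the memory order matches the most-significant-first order: 4C FA.

4C FA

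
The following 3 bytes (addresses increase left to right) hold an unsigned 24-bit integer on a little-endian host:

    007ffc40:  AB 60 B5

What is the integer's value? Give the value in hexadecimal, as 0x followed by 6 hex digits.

0xB560AB

Little-endian stores the least-significant byte at the lowest address.
Reassemble most-significant byte first: B5 60 AB → 0xB560AB.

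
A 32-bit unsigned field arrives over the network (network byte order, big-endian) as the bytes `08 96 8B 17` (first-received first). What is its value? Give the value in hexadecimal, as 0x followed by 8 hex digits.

In big-endian order the high byte comes first in memory.
The bytes are already most-significant first: 0x08968B17.

0x08968B17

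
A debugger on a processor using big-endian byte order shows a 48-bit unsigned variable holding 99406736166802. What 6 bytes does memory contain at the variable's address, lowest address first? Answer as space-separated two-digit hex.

5A 68 EF 32 8F 92

99406736166802 in hexadecimal, padded to 48 bits, is 0x5A68EF328F92.
Split into bytes (most-significant first): 5A 68 EF 32 8F 92.
Big-endian stores the most-significant byte at the lowest address.
So the memory order matches the most-significant-first order: 5A 68 EF 32 8F 92.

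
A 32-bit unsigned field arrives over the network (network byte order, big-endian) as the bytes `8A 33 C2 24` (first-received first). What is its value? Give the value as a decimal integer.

2318647844

Big-endian stores the most-significant byte at the lowest address.
The bytes are already most-significant first: 0x8A33C224.
0x8A33C224 = 2318647844.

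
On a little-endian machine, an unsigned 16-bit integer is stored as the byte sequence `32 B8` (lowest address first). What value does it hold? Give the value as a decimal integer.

47154

Little-endian: lowest address holds the least-significant byte.
Reassemble most-significant byte first: B8 32 → 0xB832.
0xB832 = 47154.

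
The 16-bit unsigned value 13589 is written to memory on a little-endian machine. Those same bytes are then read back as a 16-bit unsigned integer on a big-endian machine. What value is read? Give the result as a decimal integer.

5429

13589 in 16-bit hexadecimal is 0x3515.
Stored little-endian, the bytes at ascending addresses are 15 35.
Read back as big-endian, the last byte is least significant, giving 0x1535.
0x1535 = 5429.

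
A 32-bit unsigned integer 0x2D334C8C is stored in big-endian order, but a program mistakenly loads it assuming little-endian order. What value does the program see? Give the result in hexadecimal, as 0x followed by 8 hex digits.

Stored big-endian, the bytes at ascending addresses are 2D 33 4C 8C.
Read back as little-endian, the first byte is least significant, giving 0x8C4C332D.

0x8C4C332D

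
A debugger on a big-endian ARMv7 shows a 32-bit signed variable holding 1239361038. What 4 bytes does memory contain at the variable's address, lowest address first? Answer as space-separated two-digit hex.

1239361038 in hexadecimal, padded to 32 bits, is 0x49DF260E.
Split into bytes (most-significant first): 49 DF 26 0E.
Big-endian: lowest address holds the most-significant byte.
So the memory order matches the most-significant-first order: 49 DF 26 0E.

49 DF 26 0E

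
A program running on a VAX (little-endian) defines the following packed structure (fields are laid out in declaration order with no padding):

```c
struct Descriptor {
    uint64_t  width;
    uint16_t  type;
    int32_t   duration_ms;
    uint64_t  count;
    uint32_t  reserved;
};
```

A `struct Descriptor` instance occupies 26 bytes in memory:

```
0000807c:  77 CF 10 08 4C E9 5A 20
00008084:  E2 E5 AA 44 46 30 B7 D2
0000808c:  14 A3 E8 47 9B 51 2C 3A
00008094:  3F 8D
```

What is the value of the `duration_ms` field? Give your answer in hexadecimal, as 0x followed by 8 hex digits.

`duration_ms` follows `width` (8 B), `type` (2 B), so it starts at offset 8 + 2 = 10 and occupies 4 bytes.
Bytes at offsets 10..13: AA 44 46 30.
Little-endian: lowest address holds the least-significant byte.
Reassemble most-significant byte first: 30 46 44 AA → 0x304644AA.

0x304644AA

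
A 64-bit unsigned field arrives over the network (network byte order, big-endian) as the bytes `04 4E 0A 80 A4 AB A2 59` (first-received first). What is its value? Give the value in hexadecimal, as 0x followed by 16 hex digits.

0x044E0A80A4ABA259

Big-endian stores the most-significant byte at the lowest address.
The bytes are already most-significant first: 0x044E0A80A4ABA259.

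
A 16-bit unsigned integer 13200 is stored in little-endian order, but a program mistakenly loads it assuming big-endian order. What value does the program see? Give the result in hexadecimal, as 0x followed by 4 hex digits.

13200 in 16-bit hexadecimal is 0x3390.
Stored little-endian, the bytes at ascending addresses are 90 33.
Read back as big-endian, the last byte is least significant, giving 0x9033.

0x9033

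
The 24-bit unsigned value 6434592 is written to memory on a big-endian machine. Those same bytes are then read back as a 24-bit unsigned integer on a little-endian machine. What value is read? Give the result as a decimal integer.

6434592 in 24-bit hexadecimal is 0x622F20.
Stored big-endian, the bytes at ascending addresses are 62 2F 20.
Read back as little-endian, the first byte is least significant, giving 0x202F62.
0x202F62 = 2109282.

2109282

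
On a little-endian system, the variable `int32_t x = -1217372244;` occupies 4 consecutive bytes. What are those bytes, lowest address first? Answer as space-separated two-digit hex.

Two's complement of -1217372244 in 32 bits: 1217372244 = 0x488FA054; invert → 0xB7705FAB; add 1 → 0xB7705FAC.
Split into bytes (most-significant first): B7 70 5F AC.
Little-endian stores the least-significant byte at the lowest address.
So at ascending addresses the bytes are AC 5F 70 B7.

AC 5F 70 B7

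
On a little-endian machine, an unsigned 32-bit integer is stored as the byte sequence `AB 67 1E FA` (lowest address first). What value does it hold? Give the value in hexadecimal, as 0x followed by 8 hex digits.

Little-endian stores the least-significant byte at the lowest address.
Reassemble most-significant byte first: FA 1E 67 AB → 0xFA1E67AB.

0xFA1E67AB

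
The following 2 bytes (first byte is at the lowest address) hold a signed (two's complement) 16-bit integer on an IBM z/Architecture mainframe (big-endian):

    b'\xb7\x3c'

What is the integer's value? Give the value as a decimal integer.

-18628

Big-endian stores the most-significant byte at the lowest address.
The bytes are already most-significant first: 0xB73C.
Top bit is set, so as a signed 16-bit value this is 0xB73C − 2^16 = -18628.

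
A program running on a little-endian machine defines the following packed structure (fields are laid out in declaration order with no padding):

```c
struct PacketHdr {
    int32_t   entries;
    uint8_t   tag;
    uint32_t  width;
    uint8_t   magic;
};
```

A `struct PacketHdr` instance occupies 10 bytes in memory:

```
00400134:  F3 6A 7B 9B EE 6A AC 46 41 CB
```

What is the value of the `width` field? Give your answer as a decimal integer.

1095150698

`width` follows `entries` (4 B), `tag` (1 B), so it starts at offset 4 + 1 = 5 and occupies 4 bytes.
Bytes at offsets 5..8: 6A AC 46 41.
Little-endian stores the least-significant byte at the lowest address.
Reassemble most-significant byte first: 41 46 AC 6A → 0x4146AC6A.
0x4146AC6A = 1095150698.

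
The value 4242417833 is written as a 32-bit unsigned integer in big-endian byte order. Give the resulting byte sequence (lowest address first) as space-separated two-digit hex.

4242417833 in hexadecimal, padded to 32 bits, is 0xFCDE28A9.
Split into bytes (most-significant first): FC DE 28 A9.
Big-endian stores the most-significant byte at the lowest address.
So the memory order matches the most-significant-first order: FC DE 28 A9.

FC DE 28 A9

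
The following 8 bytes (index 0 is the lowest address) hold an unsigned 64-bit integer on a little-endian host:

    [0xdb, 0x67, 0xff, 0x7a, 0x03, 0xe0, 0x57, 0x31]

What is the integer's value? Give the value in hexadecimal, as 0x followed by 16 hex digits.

In little-endian order the low byte comes first in memory.
Reassemble most-significant byte first: 31 57 E0 03 7A FF 67 DB → 0x3157E0037AFF67DB.

0x3157E0037AFF67DB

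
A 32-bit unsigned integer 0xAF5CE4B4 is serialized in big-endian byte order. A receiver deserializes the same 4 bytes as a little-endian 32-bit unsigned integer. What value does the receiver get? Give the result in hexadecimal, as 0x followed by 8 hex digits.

0xB4E45CAF

Stored big-endian, the bytes at ascending addresses are AF 5C E4 B4.
Read back as little-endian, the first byte is least significant, giving 0xB4E45CAF.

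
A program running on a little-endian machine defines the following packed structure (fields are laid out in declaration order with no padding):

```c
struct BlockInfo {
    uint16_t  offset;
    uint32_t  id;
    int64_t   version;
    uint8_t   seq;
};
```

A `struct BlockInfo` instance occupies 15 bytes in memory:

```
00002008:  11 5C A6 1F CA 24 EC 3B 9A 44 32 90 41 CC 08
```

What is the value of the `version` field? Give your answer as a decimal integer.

-3728540470912336916

`version` follows `offset` (2 B), `id` (4 B), so it starts at offset 2 + 4 = 6 and occupies 8 bytes.
Bytes at offsets 6..13: EC 3B 9A 44 32 90 41 CC.
Little-endian stores the least-significant byte at the lowest address.
Reassemble most-significant byte first: CC 41 90 32 44 9A 3B EC → 0xCC419032449A3BEC.
Top bit is set, so as a signed 64-bit value this is 0xCC419032449A3BEC − 2^64 = -3728540470912336916.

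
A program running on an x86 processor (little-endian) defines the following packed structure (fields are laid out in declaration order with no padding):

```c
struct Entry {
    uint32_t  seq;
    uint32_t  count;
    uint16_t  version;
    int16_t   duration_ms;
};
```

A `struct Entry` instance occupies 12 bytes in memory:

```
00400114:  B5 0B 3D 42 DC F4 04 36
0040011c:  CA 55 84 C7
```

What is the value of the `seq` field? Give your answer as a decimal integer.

`seq` is the first field, at byte offset 0, occupying 4 bytes.
Bytes at offsets 0..3: B5 0B 3D 42.
In little-endian order the low byte comes first in memory.
Reassemble most-significant byte first: 42 3D 0B B5 → 0x423D0BB5.
0x423D0BB5 = 1111296949.

1111296949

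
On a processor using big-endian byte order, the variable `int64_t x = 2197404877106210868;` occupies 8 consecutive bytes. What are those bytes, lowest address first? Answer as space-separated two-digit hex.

1E 7E C0 17 E7 A0 68 34

2197404877106210868 in hexadecimal, padded to 64 bits, is 0x1E7EC017E7A06834.
Split into bytes (most-significant first): 1E 7E C0 17 E7 A0 68 34.
Big-endian stores the most-significant byte at the lowest address.
So the memory order matches the most-significant-first order: 1E 7E C0 17 E7 A0 68 34.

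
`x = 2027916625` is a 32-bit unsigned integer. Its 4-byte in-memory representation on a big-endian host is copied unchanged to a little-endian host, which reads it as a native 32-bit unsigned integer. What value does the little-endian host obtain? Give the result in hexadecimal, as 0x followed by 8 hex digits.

2027916625 in 32-bit hexadecimal is 0x78DF8D51.
Stored big-endian, the bytes at ascending addresses are 78 DF 8D 51.
Read back as little-endian, the first byte is least significant, giving 0x518DDF78.

0x518DDF78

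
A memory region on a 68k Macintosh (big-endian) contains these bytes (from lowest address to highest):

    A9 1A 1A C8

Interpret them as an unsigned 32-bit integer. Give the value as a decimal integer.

2837060296

Big-endian stores the most-significant byte at the lowest address.
The bytes are already most-significant first: 0xA91A1AC8.
0xA91A1AC8 = 2837060296.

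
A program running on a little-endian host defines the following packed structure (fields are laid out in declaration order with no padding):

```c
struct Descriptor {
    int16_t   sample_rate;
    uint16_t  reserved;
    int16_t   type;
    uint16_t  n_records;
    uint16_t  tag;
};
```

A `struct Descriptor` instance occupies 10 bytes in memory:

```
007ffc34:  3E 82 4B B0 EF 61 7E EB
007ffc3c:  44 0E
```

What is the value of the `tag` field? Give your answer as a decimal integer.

3652

`tag` follows `sample_rate` (2 B), `reserved` (2 B), `type` (2 B), `n_records` (2 B), so it starts at offset 2 + 2 + 2 + 2 = 8 and occupies 2 bytes.
Bytes at offsets 8..9: 44 0E.
Little-endian: lowest address holds the least-significant byte.
Reassemble most-significant byte first: 0E 44 → 0x0E44.
0x0E44 = 3652.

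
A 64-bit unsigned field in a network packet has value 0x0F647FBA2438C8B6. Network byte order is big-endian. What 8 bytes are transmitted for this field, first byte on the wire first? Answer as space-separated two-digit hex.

0F 64 7F BA 24 38 C8 B6

Split into bytes (most-significant first): 0F 64 7F BA 24 38 C8 B6.
Big-endian: lowest address holds the most-significant byte.
So the memory order matches the most-significant-first order: 0F 64 7F BA 24 38 C8 B6.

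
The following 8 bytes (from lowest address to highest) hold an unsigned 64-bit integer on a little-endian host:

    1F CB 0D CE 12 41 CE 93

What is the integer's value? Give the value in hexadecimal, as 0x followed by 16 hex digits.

In little-endian order the low byte comes first in memory.
Reassemble most-significant byte first: 93 CE 41 12 CE 0D CB 1F → 0x93CE4112CE0DCB1F.

0x93CE4112CE0DCB1F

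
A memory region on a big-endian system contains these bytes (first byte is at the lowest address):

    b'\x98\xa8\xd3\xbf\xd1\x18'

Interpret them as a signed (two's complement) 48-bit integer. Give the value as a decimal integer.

-113624102219496

In big-endian order the high byte comes first in memory.
The bytes are already most-significant first: 0x98A8D3BFD118.
Top bit is set, so as a signed 48-bit value this is 0x98A8D3BFD118 − 2^48 = -113624102219496.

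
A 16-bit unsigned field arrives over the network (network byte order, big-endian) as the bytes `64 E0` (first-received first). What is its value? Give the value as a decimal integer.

25824

Big-endian: lowest address holds the most-significant byte.
The bytes are already most-significant first: 0x64E0.
0x64E0 = 25824.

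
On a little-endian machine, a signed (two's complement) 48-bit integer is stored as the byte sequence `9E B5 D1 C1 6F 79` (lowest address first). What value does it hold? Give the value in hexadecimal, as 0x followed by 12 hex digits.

In little-endian order the low byte comes first in memory.
Reassemble most-significant byte first: 79 6F C1 D1 B5 9E → 0x796FC1D1B59E.

0x796FC1D1B59E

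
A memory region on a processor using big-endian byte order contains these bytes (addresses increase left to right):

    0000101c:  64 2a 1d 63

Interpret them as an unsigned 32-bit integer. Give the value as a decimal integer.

In big-endian order the high byte comes first in memory.
The bytes are already most-significant first: 0x642A1D63.
0x642A1D63 = 1680481635.

1680481635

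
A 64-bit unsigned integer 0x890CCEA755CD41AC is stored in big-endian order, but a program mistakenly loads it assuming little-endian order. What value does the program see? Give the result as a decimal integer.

Stored big-endian, the bytes at ascending addresses are 89 0C CE A7 55 CD 41 AC.
Read back as little-endian, the first byte is least significant, giving 0xAC41CD55A7CE0C89.
0xAC41CD55A7CE0C89 = 12412427815781010569.

12412427815781010569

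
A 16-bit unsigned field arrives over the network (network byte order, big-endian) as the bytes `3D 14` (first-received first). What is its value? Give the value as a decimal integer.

Big-endian stores the most-significant byte at the lowest address.
The bytes are already most-significant first: 0x3D14.
0x3D14 = 15636.

15636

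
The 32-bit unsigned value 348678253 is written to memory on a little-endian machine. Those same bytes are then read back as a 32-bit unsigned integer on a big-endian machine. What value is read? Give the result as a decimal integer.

1835583508

348678253 in 32-bit hexadecimal is 0x14C8686D.
Stored little-endian, the bytes at ascending addresses are 6D 68 C8 14.
Read back as big-endian, the last byte is least significant, giving 0x6D68C814.
0x6D68C814 = 1835583508.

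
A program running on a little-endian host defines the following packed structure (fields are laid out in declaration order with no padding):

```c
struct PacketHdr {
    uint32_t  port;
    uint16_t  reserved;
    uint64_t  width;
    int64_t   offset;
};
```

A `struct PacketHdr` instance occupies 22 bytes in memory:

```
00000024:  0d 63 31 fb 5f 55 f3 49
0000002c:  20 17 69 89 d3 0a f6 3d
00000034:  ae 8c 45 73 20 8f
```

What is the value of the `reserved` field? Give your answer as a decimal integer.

`reserved` follows `port` (4 bytes), so it starts at byte offset 4 and occupies 2 bytes.
Bytes at offsets 4..5: 5F 55.
In little-endian order the low byte comes first in memory.
Reassemble most-significant byte first: 55 5F → 0x555F.
0x555F = 21855.

21855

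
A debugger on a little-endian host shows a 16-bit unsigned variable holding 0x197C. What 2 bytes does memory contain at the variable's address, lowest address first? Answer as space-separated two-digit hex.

7C 19

Split into bytes (most-significant first): 19 7C.
Little-endian: lowest address holds the least-significant byte.
So at ascending addresses the bytes are 7C 19.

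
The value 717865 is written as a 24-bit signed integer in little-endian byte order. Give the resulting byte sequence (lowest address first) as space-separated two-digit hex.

29 F4 0A

717865 in hexadecimal, padded to 24 bits, is 0x0AF429.
Split into bytes (most-significant first): 0A F4 29.
Little-endian stores the least-significant byte at the lowest address.
So at ascending addresses the bytes are 29 F4 0A.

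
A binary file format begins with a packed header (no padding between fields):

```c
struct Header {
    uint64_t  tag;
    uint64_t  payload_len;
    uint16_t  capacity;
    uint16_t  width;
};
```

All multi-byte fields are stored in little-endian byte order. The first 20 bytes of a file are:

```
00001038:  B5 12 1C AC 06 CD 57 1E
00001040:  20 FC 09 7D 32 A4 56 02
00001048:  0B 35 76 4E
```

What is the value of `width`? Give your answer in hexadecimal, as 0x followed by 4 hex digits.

0x4E76

`width` follows `tag` (8 B), `payload_len` (8 B), `capacity` (2 B), so it starts at offset 8 + 8 + 2 = 18 and occupies 2 bytes.
Bytes at offsets 18..19: 76 4E.
Little-endian: lowest address holds the least-significant byte.
Reassemble most-significant byte first: 4E 76 → 0x4E76.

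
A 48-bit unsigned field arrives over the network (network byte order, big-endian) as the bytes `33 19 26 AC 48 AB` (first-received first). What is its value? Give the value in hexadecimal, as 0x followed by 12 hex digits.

In big-endian order the high byte comes first in memory.
The bytes are already most-significant first: 0x331926AC48AB.

0x331926AC48AB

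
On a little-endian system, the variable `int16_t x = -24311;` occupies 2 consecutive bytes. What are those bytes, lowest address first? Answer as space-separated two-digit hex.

Two's complement of -24311 in 16 bits: 24311 = 0x5EF7; invert → 0xA108; add 1 → 0xA109.
Split into bytes (most-significant first): A1 09.
Little-endian stores the least-significant byte at the lowest address.
So at ascending addresses the bytes are 09 A1.

09 A1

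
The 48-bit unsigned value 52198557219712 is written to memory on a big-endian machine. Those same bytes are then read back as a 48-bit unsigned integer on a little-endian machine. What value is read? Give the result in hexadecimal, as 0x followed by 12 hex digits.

0x80FB756C792F

52198557219712 in 48-bit hexadecimal is 0x2F796C75FB80.
Stored big-endian, the bytes at ascending addresses are 2F 79 6C 75 FB 80.
Read back as little-endian, the first byte is least significant, giving 0x80FB756C792F.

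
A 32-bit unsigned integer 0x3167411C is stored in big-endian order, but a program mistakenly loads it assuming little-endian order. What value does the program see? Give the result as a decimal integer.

Stored big-endian, the bytes at ascending addresses are 31 67 41 1C.
Read back as little-endian, the first byte is least significant, giving 0x1C416731.
0x1C416731 = 474048305.

474048305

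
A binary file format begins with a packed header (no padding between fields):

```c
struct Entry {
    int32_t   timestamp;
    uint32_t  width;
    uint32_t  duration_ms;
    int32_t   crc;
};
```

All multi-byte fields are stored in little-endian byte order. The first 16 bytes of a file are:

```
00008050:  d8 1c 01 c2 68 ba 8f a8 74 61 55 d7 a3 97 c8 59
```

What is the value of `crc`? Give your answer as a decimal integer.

1506318243

`crc` follows `timestamp` (4 B), `width` (4 B), `duration_ms` (4 B), so it starts at offset 4 + 4 + 4 = 12 and occupies 4 bytes.
Bytes at offsets 12..15: A3 97 C8 59.
Little-endian stores the least-significant byte at the lowest address.
Reassemble most-significant byte first: 59 C8 97 A3 → 0x59C897A3.
0x59C897A3 = 1506318243.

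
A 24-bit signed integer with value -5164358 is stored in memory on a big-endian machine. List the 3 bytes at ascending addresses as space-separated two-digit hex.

B1 32 BA

Two's complement of -5164358 in 24 bits: 5164358 = 0x4ECD46; invert → 0xB132B9; add 1 → 0xB132BA.
Split into bytes (most-significant first): B1 32 BA.
In big-endian order the high byte comes first in memory.
So the memory order matches the most-significant-first order: B1 32 BA.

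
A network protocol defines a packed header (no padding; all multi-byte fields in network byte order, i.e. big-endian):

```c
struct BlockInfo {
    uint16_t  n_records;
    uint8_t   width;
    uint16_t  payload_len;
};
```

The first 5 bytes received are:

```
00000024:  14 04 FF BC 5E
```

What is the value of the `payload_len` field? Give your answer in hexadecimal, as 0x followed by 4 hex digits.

`payload_len` follows `n_records` (2 B), `width` (1 B), so it starts at offset 2 + 1 = 3 and occupies 2 bytes.
Bytes at offsets 3..4: BC 5E.
Big-endian stores the most-significant byte at the lowest address.
The bytes are already most-significant first: 0xBC5E.

0xBC5E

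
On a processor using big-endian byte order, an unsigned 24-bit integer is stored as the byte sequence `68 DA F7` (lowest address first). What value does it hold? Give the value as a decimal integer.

Big-endian: lowest address holds the most-significant byte.
The bytes are already most-significant first: 0x68DAF7.
0x68DAF7 = 6871799.

6871799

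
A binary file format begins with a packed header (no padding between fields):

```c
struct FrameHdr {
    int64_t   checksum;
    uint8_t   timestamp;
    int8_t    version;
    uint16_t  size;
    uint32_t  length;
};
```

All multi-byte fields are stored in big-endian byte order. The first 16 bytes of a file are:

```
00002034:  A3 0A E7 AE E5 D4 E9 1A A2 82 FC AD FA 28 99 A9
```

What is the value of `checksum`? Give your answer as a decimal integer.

`checksum` is the first field, at byte offset 0, occupying 8 bytes.
Bytes at offsets 0..7: A3 0A E7 AE E5 D4 E9 1A.
In big-endian order the high byte comes first in memory.
The bytes are already most-significant first: 0xA30AE7AEE5D4E91A.
Top bit is set, so as a signed 64-bit value this is 0xA30AE7AEE5D4E91A − 2^64 = -6698286757393929958.

-6698286757393929958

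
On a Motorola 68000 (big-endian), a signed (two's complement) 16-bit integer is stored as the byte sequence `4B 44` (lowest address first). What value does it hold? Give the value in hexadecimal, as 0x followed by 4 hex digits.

In big-endian order the high byte comes first in memory.
The bytes are already most-significant first: 0x4B44.

0x4B44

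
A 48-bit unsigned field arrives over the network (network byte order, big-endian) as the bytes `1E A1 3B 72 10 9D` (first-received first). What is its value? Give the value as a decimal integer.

In big-endian order the high byte comes first in memory.
The bytes are already most-significant first: 0x1EA13B72109D.
0x1EA13B72109D = 33677835899037.

33677835899037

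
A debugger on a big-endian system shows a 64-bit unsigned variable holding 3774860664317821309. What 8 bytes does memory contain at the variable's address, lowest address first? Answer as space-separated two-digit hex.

3774860664317821309 in hexadecimal, padded to 64 bits, is 0x3462FFC62D42417D.
Split into bytes (most-significant first): 34 62 FF C6 2D 42 41 7D.
Big-endian stores the most-significant byte at the lowest address.
So the memory order matches the most-significant-first order: 34 62 FF C6 2D 42 41 7D.

34 62 FF C6 2D 42 41 7D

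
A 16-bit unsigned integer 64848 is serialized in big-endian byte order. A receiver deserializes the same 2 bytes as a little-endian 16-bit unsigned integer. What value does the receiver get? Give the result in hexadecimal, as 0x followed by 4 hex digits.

0x50FD

64848 in 16-bit hexadecimal is 0xFD50.
Stored big-endian, the bytes at ascending addresses are FD 50.
Read back as little-endian, the first byte is least significant, giving 0x50FD.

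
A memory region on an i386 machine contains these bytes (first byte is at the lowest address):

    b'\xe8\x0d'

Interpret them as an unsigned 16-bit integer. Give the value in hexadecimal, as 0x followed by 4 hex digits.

0x0DE8

Little-endian: lowest address holds the least-significant byte.
Reassemble most-significant byte first: 0D E8 → 0x0DE8.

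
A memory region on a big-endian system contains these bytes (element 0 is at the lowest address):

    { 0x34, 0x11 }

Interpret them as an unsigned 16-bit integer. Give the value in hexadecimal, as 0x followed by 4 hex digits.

Big-endian: lowest address holds the most-significant byte.
The bytes are already most-significant first: 0x3411.

0x3411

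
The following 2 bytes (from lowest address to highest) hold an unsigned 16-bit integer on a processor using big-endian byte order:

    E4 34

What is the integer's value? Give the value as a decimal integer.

Big-endian stores the most-significant byte at the lowest address.
The bytes are already most-significant first: 0xE434.
0xE434 = 58420.

58420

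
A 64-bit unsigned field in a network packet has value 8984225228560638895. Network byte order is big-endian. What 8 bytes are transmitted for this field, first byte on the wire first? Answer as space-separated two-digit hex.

7C AE 61 3E B2 75 A3 AF

8984225228560638895 in hexadecimal, padded to 64 bits, is 0x7CAE613EB275A3AF.
Split into bytes (most-significant first): 7C AE 61 3E B2 75 A3 AF.
Big-endian: lowest address holds the most-significant byte.
So the memory order matches the most-significant-first order: 7C AE 61 3E B2 75 A3 AF.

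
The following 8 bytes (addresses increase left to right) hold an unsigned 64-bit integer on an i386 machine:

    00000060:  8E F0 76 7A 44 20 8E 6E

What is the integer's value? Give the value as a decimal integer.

7966340269349466254

Little-endian stores the least-significant byte at the lowest address.
Reassemble most-significant byte first: 6E 8E 20 44 7A 76 F0 8E → 0x6E8E20447A76F08E.
0x6E8E20447A76F08E = 7966340269349466254.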